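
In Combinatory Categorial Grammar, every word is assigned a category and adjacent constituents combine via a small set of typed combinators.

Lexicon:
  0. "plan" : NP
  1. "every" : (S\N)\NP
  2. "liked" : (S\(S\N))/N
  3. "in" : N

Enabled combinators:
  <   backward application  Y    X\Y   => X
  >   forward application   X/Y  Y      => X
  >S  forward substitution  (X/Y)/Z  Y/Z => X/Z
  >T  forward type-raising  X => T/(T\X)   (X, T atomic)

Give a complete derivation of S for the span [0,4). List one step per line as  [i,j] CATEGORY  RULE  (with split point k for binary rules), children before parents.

[0,4] S   <
  [0,2] S\N   <
    [0,1] "plan" : NP
    [1,2] "every" : (S\N)\NP
  [2,4] S\(S\N)   >
    [2,3] "liked" : (S\(S\N))/N
    [3,4] "in" : N

[0,1] NP  lex  "plan"
[1,2] (S\N)\NP  lex  "every"
[0,2] S\N  <  k=1
[2,3] (S\(S\N))/N  lex  "liked"
[3,4] N  lex  "in"
[2,4] S\(S\N)  >  k=3
[0,4] S  <  k=2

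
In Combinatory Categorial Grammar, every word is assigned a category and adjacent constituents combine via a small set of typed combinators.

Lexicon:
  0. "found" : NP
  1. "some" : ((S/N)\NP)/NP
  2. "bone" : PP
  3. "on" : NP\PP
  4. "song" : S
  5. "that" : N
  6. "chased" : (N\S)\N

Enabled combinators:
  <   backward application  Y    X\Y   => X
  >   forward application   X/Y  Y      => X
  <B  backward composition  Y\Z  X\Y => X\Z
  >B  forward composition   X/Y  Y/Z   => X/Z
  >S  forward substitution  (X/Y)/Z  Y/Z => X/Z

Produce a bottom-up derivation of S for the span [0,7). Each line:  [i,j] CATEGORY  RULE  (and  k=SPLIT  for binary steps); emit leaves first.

[0,7] S   >
  [0,4] S/N   <
    [0,1] "found" : NP
    [1,4] (S/N)\NP   >
      [1,2] "some" : ((S/N)\NP)/NP
      [2,4] NP   <
        [2,3] "bone" : PP
        [3,4] "on" : NP\PP
  [4,7] N   <
    [4,5] "song" : S
    [5,7] N\S   <
      [5,6] "that" : N
      [6,7] "chased" : (N\S)\N

[0,1] NP  lex  "found"
[1,2] ((S/N)\NP)/NP  lex  "some"
[2,3] PP  lex  "bone"
[3,4] NP\PP  lex  "on"
[2,4] NP  <  k=3
[1,4] (S/N)\NP  >  k=2
[0,4] S/N  <  k=1
[4,5] S  lex  "song"
[5,6] N  lex  "that"
[6,7] (N\S)\N  lex  "chased"
[5,7] N\S  <  k=6
[4,7] N  <  k=5
[0,7] S  >  k=4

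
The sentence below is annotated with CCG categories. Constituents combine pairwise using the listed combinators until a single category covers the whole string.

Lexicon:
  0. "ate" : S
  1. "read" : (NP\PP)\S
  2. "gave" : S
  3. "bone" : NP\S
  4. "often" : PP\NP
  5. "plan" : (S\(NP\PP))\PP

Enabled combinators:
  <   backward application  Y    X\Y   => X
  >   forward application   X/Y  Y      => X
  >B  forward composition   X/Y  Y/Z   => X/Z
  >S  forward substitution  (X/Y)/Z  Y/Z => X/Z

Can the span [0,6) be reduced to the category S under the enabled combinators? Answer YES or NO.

[0,6] S   <
  [0,2] NP\PP   <
    [0,1] "ate" : S
    [1,2] "read" : (NP\PP)\S
  [2,6] S\(NP\PP)   <
    [2,5] PP   <
      [2,4] NP   <
        [2,3] "gave" : S
        [3,4] "bone" : NP\S
      [4,5] "often" : PP\NP
    [5,6] "plan" : (S\(NP\PP))\PP

YES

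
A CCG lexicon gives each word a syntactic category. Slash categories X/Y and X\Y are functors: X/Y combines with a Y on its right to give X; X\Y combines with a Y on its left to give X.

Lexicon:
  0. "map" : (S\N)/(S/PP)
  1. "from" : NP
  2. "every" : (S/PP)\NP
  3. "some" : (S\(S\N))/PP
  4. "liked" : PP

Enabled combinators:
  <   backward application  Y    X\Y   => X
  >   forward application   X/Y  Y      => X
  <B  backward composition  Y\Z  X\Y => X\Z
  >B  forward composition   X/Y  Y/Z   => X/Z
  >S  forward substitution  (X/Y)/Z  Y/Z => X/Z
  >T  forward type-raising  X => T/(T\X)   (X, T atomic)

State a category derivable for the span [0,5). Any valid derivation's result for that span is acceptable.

[0,5] S   <
  [0,3] S\N   >
    [0,1] "map" : (S\N)/(S/PP)
    [1,3] S/PP   <
      [1,2] "from" : NP
      [2,3] "every" : (S/PP)\NP
  [3,5] S\(S\N)   >
    [3,4] "some" : (S\(S\N))/PP
    [4,5] "liked" : PP

S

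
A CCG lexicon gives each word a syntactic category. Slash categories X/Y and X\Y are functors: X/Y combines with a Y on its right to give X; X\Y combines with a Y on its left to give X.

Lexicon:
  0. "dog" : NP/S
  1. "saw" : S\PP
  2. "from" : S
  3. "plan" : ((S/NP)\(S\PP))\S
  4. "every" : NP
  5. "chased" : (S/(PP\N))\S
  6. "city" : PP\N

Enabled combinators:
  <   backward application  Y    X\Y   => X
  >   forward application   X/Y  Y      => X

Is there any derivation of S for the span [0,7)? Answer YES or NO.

NP/S S\PP S ((S/NP)\(S\PP))\S NP (S/(PP\N))\S PP\N
CKY chart[0,7] = {NP}; S ∉ chart

NO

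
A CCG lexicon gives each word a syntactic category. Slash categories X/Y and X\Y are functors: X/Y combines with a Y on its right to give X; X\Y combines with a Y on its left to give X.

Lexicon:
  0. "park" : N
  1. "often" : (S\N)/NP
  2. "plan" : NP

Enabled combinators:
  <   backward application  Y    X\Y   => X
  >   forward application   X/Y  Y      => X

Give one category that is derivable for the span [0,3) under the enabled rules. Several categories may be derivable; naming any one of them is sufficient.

[0,3] S   <
  [0,1] "park" : N
  [1,3] S\N   >
    [1,2] "often" : (S\N)/NP
    [2,3] "plan" : NP

S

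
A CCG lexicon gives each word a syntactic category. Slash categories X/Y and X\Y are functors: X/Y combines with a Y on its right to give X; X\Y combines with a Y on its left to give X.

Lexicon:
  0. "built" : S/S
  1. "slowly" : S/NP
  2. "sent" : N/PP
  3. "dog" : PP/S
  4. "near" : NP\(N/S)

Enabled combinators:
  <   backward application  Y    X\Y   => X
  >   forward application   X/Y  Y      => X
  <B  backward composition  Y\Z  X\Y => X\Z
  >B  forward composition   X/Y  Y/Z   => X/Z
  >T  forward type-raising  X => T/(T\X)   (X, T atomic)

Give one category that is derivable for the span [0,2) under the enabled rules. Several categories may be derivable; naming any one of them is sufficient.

[0,5] S   >
  [0,2] S/NP   >B
    [0,1] "built" : S/S
    [1,2] "slowly" : S/NP
  [2,5] NP   <
    [2,4] N/S   >B
      [2,3] "sent" : N/PP
      [3,4] "dog" : PP/S
    [4,5] "near" : NP\(N/S)

S/NP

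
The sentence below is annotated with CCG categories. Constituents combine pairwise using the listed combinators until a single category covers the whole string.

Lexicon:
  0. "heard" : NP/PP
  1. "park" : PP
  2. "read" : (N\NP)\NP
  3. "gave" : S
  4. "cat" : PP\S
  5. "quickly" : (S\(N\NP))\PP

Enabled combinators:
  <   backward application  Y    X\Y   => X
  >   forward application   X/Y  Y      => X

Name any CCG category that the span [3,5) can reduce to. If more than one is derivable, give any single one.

[0,6] S   <
  [0,3] N\NP   <
    [0,2] NP   >
      [0,1] "heard" : NP/PP
      [1,2] "park" : PP
    [2,3] "read" : (N\NP)\NP
  [3,6] S\(N\NP)   <
    [3,5] PP   <
      [3,4] "gave" : S
      [4,5] "cat" : PP\S
    [5,6] "quickly" : (S\(N\NP))\PP

PP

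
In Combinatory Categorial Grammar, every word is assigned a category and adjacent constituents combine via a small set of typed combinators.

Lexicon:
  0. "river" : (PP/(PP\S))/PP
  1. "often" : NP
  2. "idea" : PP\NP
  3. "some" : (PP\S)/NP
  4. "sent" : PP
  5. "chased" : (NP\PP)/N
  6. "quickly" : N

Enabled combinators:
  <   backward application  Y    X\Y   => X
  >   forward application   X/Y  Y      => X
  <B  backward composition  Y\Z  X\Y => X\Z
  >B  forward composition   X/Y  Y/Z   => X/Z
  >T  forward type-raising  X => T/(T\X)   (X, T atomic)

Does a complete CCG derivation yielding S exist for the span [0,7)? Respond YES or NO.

(PP/(PP\S))/PP NP PP\NP (PP\S)/NP PP (NP\PP)/N N
CKY chart[0,7] = {N/(N\PP), NP/(NP\PP), PP, PP/(NP\NP), PP/(N\N), PP/(PP\PP), S/(S\PP)}; S ∉ chart

NO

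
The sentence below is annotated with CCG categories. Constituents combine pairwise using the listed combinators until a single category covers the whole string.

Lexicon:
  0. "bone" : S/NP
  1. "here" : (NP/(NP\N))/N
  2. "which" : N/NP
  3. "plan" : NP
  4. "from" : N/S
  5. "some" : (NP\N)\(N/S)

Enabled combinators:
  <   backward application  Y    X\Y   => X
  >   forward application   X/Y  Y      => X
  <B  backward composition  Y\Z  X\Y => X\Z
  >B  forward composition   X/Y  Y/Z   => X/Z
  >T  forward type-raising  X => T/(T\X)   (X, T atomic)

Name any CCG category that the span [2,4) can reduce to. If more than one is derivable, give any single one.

[0,6] S   >
  [0,1] "bone" : S/NP
  [1,6] NP   >
    [1,4] NP/(NP\N)   >
      [1,2] "here" : (NP/(NP\N))/N
      [2,4] N   >
        [2,3] "which" : N/NP
        [3,4] "plan" : NP
    [4,6] NP\N   <
      [4,5] "from" : N/S
      [5,6] "some" : (NP\N)\(N/S)

N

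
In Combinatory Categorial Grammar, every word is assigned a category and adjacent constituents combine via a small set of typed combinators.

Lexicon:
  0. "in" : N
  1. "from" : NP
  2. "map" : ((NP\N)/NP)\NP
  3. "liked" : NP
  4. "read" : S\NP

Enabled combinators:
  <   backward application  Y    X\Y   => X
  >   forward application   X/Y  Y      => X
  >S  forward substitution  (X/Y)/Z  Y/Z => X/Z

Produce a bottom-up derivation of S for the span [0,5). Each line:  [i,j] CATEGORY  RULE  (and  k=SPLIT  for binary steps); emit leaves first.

[0,1] N  lex  "in"
[1,2] NP  lex  "from"
[2,3] ((NP\N)/NP)\NP  lex  "map"
[1,3] (NP\N)/NP  <  k=2
[3,4] NP  lex  "liked"
[1,4] NP\N  >  k=3
[0,4] NP  <  k=1
[4,5] S\NP  lex  "read"
[0,5] S  <  k=4

[0,5] S   <
  [0,4] NP   <
    [0,1] "in" : N
    [1,4] NP\N   >
      [1,3] (NP\N)/NP   <
        [1,2] "from" : NP
        [2,3] "map" : ((NP\N)/NP)\NP
      [3,4] "liked" : NP
  [4,5] "read" : S\NP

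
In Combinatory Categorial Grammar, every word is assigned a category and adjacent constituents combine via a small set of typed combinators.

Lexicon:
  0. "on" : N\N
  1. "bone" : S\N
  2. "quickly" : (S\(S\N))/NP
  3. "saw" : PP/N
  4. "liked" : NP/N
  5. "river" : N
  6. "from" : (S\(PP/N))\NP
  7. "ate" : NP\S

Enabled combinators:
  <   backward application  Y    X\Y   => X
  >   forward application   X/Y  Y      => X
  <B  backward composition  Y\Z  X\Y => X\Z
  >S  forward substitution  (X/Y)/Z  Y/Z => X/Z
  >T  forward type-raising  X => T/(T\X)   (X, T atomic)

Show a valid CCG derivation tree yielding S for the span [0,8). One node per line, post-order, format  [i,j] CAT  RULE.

[0,1] N\N  lex  "on"
[1,2] S\N  lex  "bone"
[0,2] S\N  <B  k=1
[2,3] (S\(S\N))/NP  lex  "quickly"
[3,4] PP/N  lex  "saw"
[4,5] NP/N  lex  "liked"
[5,6] N  lex  "river"
[4,6] NP  >  k=5
[6,7] (S\(PP/N))\NP  lex  "from"
[4,7] S\(PP/N)  <  k=6
[3,7] S  <  k=4
[7,8] NP\S  lex  "ate"
[3,8] NP  <  k=7
[2,8] S\(S\N)  >  k=3
[0,8] S  <  k=2

[0,8] S   <
  [0,2] S\N   <B
    [0,1] "on" : N\N
    [1,2] "bone" : S\N
  [2,8] S\(S\N)   >
    [2,3] "quickly" : (S\(S\N))/NP
    [3,8] NP   <
      [3,7] S   <
        [3,4] "saw" : PP/N
        [4,7] S\(PP/N)   <
          [4,6] NP   >
            [4,5] "liked" : NP/N
            [5,6] "river" : N
          [6,7] "from" : (S\(PP/N))\NP
      [7,8] "ate" : NP\S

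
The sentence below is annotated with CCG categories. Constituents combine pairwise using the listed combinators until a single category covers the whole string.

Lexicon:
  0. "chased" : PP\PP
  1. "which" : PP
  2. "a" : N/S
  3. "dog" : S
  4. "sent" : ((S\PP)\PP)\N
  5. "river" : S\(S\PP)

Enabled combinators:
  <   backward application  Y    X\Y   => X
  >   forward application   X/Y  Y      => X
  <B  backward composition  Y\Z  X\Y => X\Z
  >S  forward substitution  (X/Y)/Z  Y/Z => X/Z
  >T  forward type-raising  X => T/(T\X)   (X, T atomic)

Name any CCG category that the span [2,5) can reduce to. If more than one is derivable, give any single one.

[0,6] S   <
  [0,5] S\PP   <B
    [0,1] "chased" : PP\PP
    [1,5] S\PP   <
      [1,2] "which" : PP
      [2,5] (S\PP)\PP   <
        [2,4] N   >
          [2,3] "a" : N/S
          [3,4] "dog" : S
        [4,5] "sent" : ((S\PP)\PP)\N
  [5,6] "river" : S\(S\PP)

(S\PP)\PP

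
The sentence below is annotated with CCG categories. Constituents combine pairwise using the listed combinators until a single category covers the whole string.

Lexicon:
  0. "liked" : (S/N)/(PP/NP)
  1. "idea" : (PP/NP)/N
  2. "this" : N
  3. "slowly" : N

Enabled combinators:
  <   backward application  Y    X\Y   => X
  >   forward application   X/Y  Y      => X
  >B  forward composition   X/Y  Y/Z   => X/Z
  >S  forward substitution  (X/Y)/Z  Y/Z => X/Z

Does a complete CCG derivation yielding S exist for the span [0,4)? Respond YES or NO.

YES

[0,4] S   >
  [0,3] S/N   >
    [0,1] "liked" : (S/N)/(PP/NP)
    [1,3] PP/NP   >
      [1,2] "idea" : (PP/NP)/N
      [2,3] "this" : N
  [3,4] "slowly" : N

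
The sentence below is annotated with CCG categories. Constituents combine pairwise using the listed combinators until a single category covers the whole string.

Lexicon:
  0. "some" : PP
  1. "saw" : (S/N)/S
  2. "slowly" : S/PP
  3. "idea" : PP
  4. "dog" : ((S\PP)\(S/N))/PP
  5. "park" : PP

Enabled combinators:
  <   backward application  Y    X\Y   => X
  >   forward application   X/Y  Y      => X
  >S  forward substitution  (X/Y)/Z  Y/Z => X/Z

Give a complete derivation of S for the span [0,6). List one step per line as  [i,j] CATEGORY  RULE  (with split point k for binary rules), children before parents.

[0,1] PP  lex  "some"
[1,2] (S/N)/S  lex  "saw"
[2,3] S/PP  lex  "slowly"
[3,4] PP  lex  "idea"
[2,4] S  >  k=3
[1,4] S/N  >  k=2
[4,5] ((S\PP)\(S/N))/PP  lex  "dog"
[5,6] PP  lex  "park"
[4,6] (S\PP)\(S/N)  >  k=5
[1,6] S\PP  <  k=4
[0,6] S  <  k=1

[0,6] S   <
  [0,1] "some" : PP
  [1,6] S\PP   <
    [1,4] S/N   >
      [1,2] "saw" : (S/N)/S
      [2,4] S   >
        [2,3] "slowly" : S/PP
        [3,4] "idea" : PP
    [4,6] (S\PP)\(S/N)   >
      [4,5] "dog" : ((S\PP)\(S/N))/PP
      [5,6] "park" : PP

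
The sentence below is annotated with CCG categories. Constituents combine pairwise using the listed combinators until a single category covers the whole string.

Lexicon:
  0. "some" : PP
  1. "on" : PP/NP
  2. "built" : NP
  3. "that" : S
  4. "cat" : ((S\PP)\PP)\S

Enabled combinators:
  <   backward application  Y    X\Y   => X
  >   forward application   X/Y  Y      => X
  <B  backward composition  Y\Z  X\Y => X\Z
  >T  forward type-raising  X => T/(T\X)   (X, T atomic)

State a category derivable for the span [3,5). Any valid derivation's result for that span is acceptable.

(S\PP)\PP

[0,5] S   >
  [0,1] S/(S\PP)   >T
    [0,1] "some" : PP
  [1,5] S\PP   <
    [1,3] PP   >
      [1,2] "on" : PP/NP
      [2,3] "built" : NP
    [3,5] (S\PP)\PP   <
      [3,4] "that" : S
      [4,5] "cat" : ((S\PP)\PP)\S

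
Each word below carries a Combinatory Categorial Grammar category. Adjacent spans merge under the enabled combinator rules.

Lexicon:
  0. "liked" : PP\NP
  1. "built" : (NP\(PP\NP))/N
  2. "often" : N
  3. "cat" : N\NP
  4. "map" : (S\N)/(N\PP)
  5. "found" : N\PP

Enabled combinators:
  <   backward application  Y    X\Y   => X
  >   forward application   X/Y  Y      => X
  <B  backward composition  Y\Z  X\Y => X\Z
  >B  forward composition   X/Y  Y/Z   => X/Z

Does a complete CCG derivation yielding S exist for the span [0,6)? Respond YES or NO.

[0,6] S   <
  [0,4] N   <
    [0,3] NP   <
      [0,1] "liked" : PP\NP
      [1,3] NP\(PP\NP)   >
        [1,2] "built" : (NP\(PP\NP))/N
        [2,3] "often" : N
    [3,4] "cat" : N\NP
  [4,6] S\N   >
    [4,5] "map" : (S\N)/(N\PP)
    [5,6] "found" : N\PP

YES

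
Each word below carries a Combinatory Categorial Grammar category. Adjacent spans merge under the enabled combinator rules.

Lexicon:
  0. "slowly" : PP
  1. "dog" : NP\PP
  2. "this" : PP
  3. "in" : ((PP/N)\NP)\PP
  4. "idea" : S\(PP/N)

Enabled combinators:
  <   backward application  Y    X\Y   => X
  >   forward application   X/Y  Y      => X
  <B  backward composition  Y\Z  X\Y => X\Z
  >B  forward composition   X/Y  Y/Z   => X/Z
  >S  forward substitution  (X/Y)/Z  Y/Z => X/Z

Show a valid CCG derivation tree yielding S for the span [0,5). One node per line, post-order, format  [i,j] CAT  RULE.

[0,5] S   <
  [0,2] NP   <
    [0,1] "slowly" : PP
    [1,2] "dog" : NP\PP
  [2,5] S\NP   <B
    [2,4] (PP/N)\NP   <
      [2,3] "this" : PP
      [3,4] "in" : ((PP/N)\NP)\PP
    [4,5] "idea" : S\(PP/N)

[0,1] PP  lex  "slowly"
[1,2] NP\PP  lex  "dog"
[0,2] NP  <  k=1
[2,3] PP  lex  "this"
[3,4] ((PP/N)\NP)\PP  lex  "in"
[2,4] (PP/N)\NP  <  k=3
[4,5] S\(PP/N)  lex  "idea"
[2,5] S\NP  <B  k=4
[0,5] S  <  k=2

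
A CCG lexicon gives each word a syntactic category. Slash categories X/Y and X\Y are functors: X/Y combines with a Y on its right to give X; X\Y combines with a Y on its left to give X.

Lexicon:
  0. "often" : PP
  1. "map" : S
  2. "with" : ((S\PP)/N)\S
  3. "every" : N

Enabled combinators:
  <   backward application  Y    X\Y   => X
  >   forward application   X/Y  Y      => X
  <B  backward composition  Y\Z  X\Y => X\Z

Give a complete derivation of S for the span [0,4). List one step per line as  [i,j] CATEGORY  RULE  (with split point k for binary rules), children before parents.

[0,4] S   <
  [0,1] "often" : PP
  [1,4] S\PP   >
    [1,3] (S\PP)/N   <
      [1,2] "map" : S
      [2,3] "with" : ((S\PP)/N)\S
    [3,4] "every" : N

[0,1] PP  lex  "often"
[1,2] S  lex  "map"
[2,3] ((S\PP)/N)\S  lex  "with"
[1,3] (S\PP)/N  <  k=2
[3,4] N  lex  "every"
[1,4] S\PP  >  k=3
[0,4] S  <  k=1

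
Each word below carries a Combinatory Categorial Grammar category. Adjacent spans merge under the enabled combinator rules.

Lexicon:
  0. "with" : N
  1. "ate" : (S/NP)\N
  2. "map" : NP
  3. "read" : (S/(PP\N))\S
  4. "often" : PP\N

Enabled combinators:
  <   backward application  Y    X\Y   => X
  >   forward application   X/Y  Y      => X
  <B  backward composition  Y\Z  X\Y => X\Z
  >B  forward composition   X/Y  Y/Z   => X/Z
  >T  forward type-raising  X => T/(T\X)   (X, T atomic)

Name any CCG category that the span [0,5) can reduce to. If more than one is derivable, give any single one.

[0,5] S   >
  [0,4] S/(PP\N)   <
    [0,3] S   >
      [0,2] S/NP   <
        [0,1] "with" : N
        [1,2] "ate" : (S/NP)\N
      [2,3] "map" : NP
    [3,4] "read" : (S/(PP\N))\S
  [4,5] "often" : PP\N

S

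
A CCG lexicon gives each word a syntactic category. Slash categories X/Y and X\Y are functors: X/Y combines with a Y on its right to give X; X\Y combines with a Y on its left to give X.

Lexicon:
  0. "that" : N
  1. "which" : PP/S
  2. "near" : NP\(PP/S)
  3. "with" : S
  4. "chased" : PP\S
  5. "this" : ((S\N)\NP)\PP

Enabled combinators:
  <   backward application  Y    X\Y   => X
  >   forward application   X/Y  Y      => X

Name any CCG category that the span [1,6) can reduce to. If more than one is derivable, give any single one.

[0,6] S   <
  [0,1] "that" : N
  [1,6] S\N   <
    [1,3] NP   <
      [1,2] "which" : PP/S
      [2,3] "near" : NP\(PP/S)
    [3,6] (S\N)\NP   <
      [3,5] PP   <
        [3,4] "with" : S
        [4,5] "chased" : PP\S
      [5,6] "this" : ((S\N)\NP)\PP

S\N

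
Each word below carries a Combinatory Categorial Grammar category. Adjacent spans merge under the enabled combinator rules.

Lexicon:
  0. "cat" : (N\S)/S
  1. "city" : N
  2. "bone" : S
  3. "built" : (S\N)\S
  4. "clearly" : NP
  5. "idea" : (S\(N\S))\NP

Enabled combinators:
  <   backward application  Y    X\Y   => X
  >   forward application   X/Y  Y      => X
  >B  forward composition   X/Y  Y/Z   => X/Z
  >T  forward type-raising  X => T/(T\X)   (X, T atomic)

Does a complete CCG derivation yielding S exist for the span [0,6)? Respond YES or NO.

[0,6] S   <
  [0,4] N\S   >
    [0,1] "cat" : (N\S)/S
    [1,4] S   <
      [1,2] "city" : N
      [2,4] S\N   <
        [2,3] "bone" : S
        [3,4] "built" : (S\N)\S
  [4,6] S\(N\S)   <
    [4,5] "clearly" : NP
    [5,6] "idea" : (S\(N\S))\NP

YES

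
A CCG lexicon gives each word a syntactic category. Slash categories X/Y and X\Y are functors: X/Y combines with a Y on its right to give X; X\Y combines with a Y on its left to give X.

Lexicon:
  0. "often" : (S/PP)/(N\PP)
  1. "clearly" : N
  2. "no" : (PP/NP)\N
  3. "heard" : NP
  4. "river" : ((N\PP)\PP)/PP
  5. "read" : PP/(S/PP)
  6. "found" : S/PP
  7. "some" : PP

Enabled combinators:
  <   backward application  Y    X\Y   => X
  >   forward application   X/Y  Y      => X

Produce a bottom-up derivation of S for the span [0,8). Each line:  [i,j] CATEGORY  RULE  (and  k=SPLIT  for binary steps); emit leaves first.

[0,8] S   >
  [0,7] S/PP   >
    [0,1] "often" : (S/PP)/(N\PP)
    [1,7] N\PP   <
      [1,4] PP   >
        [1,3] PP/NP   <
          [1,2] "clearly" : N
          [2,3] "no" : (PP/NP)\N
        [3,4] "heard" : NP
      [4,7] (N\PP)\PP   >
        [4,5] "river" : ((N\PP)\PP)/PP
        [5,7] PP   >
          [5,6] "read" : PP/(S/PP)
          [6,7] "found" : S/PP
  [7,8] "some" : PP

[0,1] (S/PP)/(N\PP)  lex  "often"
[1,2] N  lex  "clearly"
[2,3] (PP/NP)\N  lex  "no"
[1,3] PP/NP  <  k=2
[3,4] NP  lex  "heard"
[1,4] PP  >  k=3
[4,5] ((N\PP)\PP)/PP  lex  "river"
[5,6] PP/(S/PP)  lex  "read"
[6,7] S/PP  lex  "found"
[5,7] PP  >  k=6
[4,7] (N\PP)\PP  >  k=5
[1,7] N\PP  <  k=4
[0,7] S/PP  >  k=1
[7,8] PP  lex  "some"
[0,8] S  >  k=7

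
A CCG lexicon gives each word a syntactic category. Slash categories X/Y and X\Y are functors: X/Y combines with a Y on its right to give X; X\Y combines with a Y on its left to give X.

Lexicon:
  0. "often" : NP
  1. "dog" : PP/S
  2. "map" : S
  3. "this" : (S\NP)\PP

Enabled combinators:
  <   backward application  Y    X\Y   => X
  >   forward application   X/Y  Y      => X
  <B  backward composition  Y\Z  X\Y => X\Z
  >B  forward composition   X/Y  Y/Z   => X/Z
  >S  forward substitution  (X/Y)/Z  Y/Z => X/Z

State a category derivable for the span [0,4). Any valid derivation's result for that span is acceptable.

[0,4] S   <
  [0,1] "often" : NP
  [1,4] S\NP   <
    [1,3] PP   >
      [1,2] "dog" : PP/S
      [2,3] "map" : S
    [3,4] "this" : (S\NP)\PP

S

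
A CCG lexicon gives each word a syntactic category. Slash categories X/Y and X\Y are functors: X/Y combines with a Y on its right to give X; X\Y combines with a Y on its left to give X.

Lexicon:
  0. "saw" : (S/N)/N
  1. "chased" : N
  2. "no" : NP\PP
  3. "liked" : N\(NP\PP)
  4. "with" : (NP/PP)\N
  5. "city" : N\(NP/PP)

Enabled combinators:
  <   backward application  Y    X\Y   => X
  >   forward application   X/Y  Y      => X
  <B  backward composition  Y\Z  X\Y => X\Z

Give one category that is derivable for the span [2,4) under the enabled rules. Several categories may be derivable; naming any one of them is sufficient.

[0,6] S   >
  [0,2] S/N   >
    [0,1] "saw" : (S/N)/N
    [1,2] "chased" : N
  [2,6] N   <
    [2,5] NP/PP   <
      [2,4] N   <
        [2,3] "no" : NP\PP
        [3,4] "liked" : N\(NP\PP)
      [4,5] "with" : (NP/PP)\N
    [5,6] "city" : N\(NP/PP)

N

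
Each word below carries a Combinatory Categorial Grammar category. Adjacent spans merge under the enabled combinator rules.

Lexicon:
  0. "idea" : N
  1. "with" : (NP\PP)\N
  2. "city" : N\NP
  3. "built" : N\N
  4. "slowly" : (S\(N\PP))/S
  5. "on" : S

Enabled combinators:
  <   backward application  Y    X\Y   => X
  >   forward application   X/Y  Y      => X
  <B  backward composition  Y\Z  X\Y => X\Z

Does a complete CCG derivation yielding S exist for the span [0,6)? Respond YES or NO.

[0,6] S   <
  [0,4] N\PP   <B
    [0,2] NP\PP   <
      [0,1] "idea" : N
      [1,2] "with" : (NP\PP)\N
    [2,4] N\NP   <B
      [2,3] "city" : N\NP
      [3,4] "built" : N\N
  [4,6] S\(N\PP)   >
    [4,5] "slowly" : (S\(N\PP))/S
    [5,6] "on" : S

YES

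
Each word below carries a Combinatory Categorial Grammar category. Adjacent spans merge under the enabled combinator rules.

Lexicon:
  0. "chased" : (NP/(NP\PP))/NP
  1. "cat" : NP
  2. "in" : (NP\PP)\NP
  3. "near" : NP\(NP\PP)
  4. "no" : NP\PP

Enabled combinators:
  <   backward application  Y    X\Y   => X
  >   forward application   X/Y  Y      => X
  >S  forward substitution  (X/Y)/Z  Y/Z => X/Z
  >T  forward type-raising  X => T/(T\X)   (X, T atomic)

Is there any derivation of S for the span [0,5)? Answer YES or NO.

(NP/(NP\PP))/NP NP (NP\PP)\NP NP\(NP\PP) NP\PP
CKY chart[0,5] = {N/(N\NP), NP, NP/(NP\NP), PP/(PP\NP), S/(S\NP)}; S ∉ chart

NO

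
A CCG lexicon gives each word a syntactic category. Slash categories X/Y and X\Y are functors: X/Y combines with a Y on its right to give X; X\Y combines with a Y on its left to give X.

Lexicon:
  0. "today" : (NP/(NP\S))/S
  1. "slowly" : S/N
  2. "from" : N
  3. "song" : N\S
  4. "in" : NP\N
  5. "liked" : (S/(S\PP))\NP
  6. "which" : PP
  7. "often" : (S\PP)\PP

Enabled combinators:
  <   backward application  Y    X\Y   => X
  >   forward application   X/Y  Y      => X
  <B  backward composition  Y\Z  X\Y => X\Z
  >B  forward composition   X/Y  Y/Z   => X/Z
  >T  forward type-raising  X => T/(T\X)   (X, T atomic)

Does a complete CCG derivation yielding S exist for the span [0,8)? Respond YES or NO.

YES

[0,8] S   >
  [0,6] S/(S\PP)   <
    [0,5] NP   >
      [0,3] NP/(NP\S)   >
        [0,1] "today" : (NP/(NP\S))/S
        [1,3] S   >
          [1,2] "slowly" : S/N
          [2,3] "from" : N
      [3,5] NP\S   <B
        [3,4] "song" : N\S
        [4,5] "in" : NP\N
    [5,6] "liked" : (S/(S\PP))\NP
  [6,8] S\PP   <
    [6,7] "which" : PP
    [7,8] "often" : (S\PP)\PP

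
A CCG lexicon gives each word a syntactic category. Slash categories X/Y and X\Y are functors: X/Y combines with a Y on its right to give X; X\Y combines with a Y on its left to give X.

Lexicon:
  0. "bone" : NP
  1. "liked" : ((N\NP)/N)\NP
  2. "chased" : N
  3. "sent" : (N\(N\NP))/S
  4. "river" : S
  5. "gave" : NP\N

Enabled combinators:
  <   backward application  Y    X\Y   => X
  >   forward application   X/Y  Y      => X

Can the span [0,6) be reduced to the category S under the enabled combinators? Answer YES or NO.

NP ((N\NP)/N)\NP N (N\(N\NP))/S S NP\N
CKY chart[0,6] = {NP}; S ∉ chart

NO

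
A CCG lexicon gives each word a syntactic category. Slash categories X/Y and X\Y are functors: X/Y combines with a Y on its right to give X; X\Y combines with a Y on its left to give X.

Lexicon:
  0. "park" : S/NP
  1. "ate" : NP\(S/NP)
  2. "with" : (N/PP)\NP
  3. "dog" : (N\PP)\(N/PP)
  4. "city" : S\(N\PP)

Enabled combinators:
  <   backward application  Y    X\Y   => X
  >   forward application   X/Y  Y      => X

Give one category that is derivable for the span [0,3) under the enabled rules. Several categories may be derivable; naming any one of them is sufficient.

[0,5] S   <
  [0,4] N\PP   <
    [0,3] N/PP   <
      [0,2] NP   <
        [0,1] "park" : S/NP
        [1,2] "ate" : NP\(S/NP)
      [2,3] "with" : (N/PP)\NP
    [3,4] "dog" : (N\PP)\(N/PP)
  [4,5] "city" : S\(N\PP)

N/PP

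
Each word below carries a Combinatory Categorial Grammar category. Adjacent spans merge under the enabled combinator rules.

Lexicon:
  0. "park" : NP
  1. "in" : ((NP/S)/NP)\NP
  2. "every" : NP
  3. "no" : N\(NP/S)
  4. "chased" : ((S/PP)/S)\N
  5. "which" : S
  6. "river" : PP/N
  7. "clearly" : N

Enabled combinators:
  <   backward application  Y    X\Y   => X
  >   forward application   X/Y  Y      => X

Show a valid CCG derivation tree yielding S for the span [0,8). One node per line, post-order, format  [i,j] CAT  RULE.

[0,8] S   >
  [0,6] S/PP   >
    [0,5] (S/PP)/S   <
      [0,4] N   <
        [0,3] NP/S   >
          [0,2] (NP/S)/NP   <
            [0,1] "park" : NP
            [1,2] "in" : ((NP/S)/NP)\NP
          [2,3] "every" : NP
        [3,4] "no" : N\(NP/S)
      [4,5] "chased" : ((S/PP)/S)\N
    [5,6] "which" : S
  [6,8] PP   >
    [6,7] "river" : PP/N
    [7,8] "clearly" : N

[0,1] NP  lex  "park"
[1,2] ((NP/S)/NP)\NP  lex  "in"
[0,2] (NP/S)/NP  <  k=1
[2,3] NP  lex  "every"
[0,3] NP/S  >  k=2
[3,4] N\(NP/S)  lex  "no"
[0,4] N  <  k=3
[4,5] ((S/PP)/S)\N  lex  "chased"
[0,5] (S/PP)/S  <  k=4
[5,6] S  lex  "which"
[0,6] S/PP  >  k=5
[6,7] PP/N  lex  "river"
[7,8] N  lex  "clearly"
[6,8] PP  >  k=7
[0,8] S  >  k=6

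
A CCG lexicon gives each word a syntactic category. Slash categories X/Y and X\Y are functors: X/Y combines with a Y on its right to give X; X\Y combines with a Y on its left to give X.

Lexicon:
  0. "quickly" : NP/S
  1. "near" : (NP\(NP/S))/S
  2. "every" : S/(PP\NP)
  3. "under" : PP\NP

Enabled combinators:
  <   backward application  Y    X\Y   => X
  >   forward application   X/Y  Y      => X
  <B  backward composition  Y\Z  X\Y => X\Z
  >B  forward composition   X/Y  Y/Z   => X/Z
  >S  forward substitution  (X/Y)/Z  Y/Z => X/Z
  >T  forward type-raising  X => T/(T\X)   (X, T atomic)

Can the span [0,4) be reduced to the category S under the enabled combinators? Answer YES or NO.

NP/S (NP\(NP/S))/S S/(PP\NP) PP\NP
CKY chart[0,4] = {N/(N\NP), NP, NP/(NP\NP), PP/(PP\NP), S/(S\NP)}; S ∉ chart

NO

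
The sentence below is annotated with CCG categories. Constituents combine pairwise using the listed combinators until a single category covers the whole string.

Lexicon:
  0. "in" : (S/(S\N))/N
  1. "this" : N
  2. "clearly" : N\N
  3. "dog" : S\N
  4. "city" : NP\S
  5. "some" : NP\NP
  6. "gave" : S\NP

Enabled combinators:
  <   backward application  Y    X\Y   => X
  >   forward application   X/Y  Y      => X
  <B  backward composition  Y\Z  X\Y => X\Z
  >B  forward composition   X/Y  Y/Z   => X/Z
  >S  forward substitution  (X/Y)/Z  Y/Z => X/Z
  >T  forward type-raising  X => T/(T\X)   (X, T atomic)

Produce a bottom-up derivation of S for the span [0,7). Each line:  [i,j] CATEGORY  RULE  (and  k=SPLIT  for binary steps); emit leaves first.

[0,1] (S/(S\N))/N  lex  "in"
[1,2] N  lex  "this"
[0,2] S/(S\N)  >  k=1
[2,3] N\N  lex  "clearly"
[3,4] S\N  lex  "dog"
[2,4] S\N  <B  k=3
[4,5] NP\S  lex  "city"
[2,5] NP\N  <B  k=4
[5,6] NP\NP  lex  "some"
[2,6] NP\N  <B  k=5
[6,7] S\NP  lex  "gave"
[2,7] S\N  <B  k=6
[0,7] S  >  k=2

[0,7] S   >
  [0,2] S/(S\N)   >
    [0,1] "in" : (S/(S\N))/N
    [1,2] "this" : N
  [2,7] S\N   <B
    [2,6] NP\N   <B
      [2,5] NP\N   <B
        [2,4] S\N   <B
          [2,3] "clearly" : N\N
          [3,4] "dog" : S\N
        [4,5] "city" : NP\S
      [5,6] "some" : NP\NP
    [6,7] "gave" : S\NP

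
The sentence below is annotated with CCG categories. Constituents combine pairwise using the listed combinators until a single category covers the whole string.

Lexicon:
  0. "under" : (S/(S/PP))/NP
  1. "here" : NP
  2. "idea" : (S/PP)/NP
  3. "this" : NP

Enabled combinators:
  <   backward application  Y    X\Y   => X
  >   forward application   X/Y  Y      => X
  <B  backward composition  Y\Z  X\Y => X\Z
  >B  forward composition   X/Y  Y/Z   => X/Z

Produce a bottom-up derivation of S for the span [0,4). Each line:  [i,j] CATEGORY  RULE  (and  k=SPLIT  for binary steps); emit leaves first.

[0,1] (S/(S/PP))/NP  lex  "under"
[1,2] NP  lex  "here"
[0,2] S/(S/PP)  >  k=1
[2,3] (S/PP)/NP  lex  "idea"
[3,4] NP  lex  "this"
[2,4] S/PP  >  k=3
[0,4] S  >  k=2

[0,4] S   >
  [0,2] S/(S/PP)   >
    [0,1] "under" : (S/(S/PP))/NP
    [1,2] "here" : NP
  [2,4] S/PP   >
    [2,3] "idea" : (S/PP)/NP
    [3,4] "this" : NP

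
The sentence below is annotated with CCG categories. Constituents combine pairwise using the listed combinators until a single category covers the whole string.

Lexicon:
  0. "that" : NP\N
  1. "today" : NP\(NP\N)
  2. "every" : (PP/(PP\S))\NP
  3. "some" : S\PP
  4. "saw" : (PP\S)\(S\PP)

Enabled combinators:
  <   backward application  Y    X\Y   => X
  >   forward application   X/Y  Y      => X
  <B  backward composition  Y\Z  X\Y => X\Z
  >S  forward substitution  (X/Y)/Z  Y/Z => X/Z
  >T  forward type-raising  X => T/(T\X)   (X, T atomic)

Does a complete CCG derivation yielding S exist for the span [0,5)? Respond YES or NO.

NO

NP\N NP\(NP\N) (PP/(PP\S))\NP S\PP (PP\S)\(S\PP)
CKY chart[0,5] = {N/(N\PP), NP/(NP\PP), PP, PP/(PP\PP), S/(S\PP)}; S ∉ chart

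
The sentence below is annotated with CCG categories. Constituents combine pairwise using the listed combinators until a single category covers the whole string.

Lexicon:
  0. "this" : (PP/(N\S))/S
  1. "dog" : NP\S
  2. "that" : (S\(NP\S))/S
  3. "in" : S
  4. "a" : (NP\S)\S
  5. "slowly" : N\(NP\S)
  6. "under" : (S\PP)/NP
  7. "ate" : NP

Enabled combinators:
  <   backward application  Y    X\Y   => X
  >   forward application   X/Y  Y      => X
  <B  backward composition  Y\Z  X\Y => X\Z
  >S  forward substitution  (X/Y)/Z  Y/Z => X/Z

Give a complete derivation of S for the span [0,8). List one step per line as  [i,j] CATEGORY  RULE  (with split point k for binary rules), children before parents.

[0,8] S   <
  [0,6] PP   >
    [0,4] PP/(N\S)   >
      [0,1] "this" : (PP/(N\S))/S
      [1,4] S   <
        [1,2] "dog" : NP\S
        [2,4] S\(NP\S)   >
          [2,3] "that" : (S\(NP\S))/S
          [3,4] "in" : S
    [4,6] N\S   <B
      [4,5] "a" : (NP\S)\S
      [5,6] "slowly" : N\(NP\S)
  [6,8] S\PP   >
    [6,7] "under" : (S\PP)/NP
    [7,8] "ate" : NP

[0,1] (PP/(N\S))/S  lex  "this"
[1,2] NP\S  lex  "dog"
[2,3] (S\(NP\S))/S  lex  "that"
[3,4] S  lex  "in"
[2,4] S\(NP\S)  >  k=3
[1,4] S  <  k=2
[0,4] PP/(N\S)  >  k=1
[4,5] (NP\S)\S  lex  "a"
[5,6] N\(NP\S)  lex  "slowly"
[4,6] N\S  <B  k=5
[0,6] PP  >  k=4
[6,7] (S\PP)/NP  lex  "under"
[7,8] NP  lex  "ate"
[6,8] S\PP  >  k=7
[0,8] S  <  k=6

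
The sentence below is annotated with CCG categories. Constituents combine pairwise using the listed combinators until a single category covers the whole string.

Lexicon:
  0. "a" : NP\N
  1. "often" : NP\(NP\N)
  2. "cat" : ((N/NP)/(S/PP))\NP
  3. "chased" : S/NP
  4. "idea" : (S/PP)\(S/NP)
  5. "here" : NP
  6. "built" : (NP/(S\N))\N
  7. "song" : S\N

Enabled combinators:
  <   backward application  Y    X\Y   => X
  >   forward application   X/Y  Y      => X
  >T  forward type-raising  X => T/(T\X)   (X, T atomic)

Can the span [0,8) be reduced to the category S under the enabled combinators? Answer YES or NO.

NO

NP\N NP\(NP\N) ((N/NP)/(S/PP))\NP S/NP (S/PP)\(S/NP) NP (NP/(S\N))\N S\N
CKY chart[0,8] = {N/(N\NP), NP, NP/(NP\NP), PP/(PP\NP), S/(S\NP)}; S ∉ chart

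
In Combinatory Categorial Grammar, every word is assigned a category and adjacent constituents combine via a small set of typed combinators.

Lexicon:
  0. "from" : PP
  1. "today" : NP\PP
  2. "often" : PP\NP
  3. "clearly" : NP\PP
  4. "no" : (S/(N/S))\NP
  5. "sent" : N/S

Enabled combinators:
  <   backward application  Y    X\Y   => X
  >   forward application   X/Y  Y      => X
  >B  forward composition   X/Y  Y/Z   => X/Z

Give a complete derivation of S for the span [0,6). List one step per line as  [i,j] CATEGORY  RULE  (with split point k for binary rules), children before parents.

[0,1] PP  lex  "from"
[1,2] NP\PP  lex  "today"
[0,2] NP  <  k=1
[2,3] PP\NP  lex  "often"
[0,3] PP  <  k=2
[3,4] NP\PP  lex  "clearly"
[0,4] NP  <  k=3
[4,5] (S/(N/S))\NP  lex  "no"
[0,5] S/(N/S)  <  k=4
[5,6] N/S  lex  "sent"
[0,6] S  >  k=5

[0,6] S   >
  [0,5] S/(N/S)   <
    [0,4] NP   <
      [0,3] PP   <
        [0,2] NP   <
          [0,1] "from" : PP
          [1,2] "today" : NP\PP
        [2,3] "often" : PP\NP
      [3,4] "clearly" : NP\PP
    [4,5] "no" : (S/(N/S))\NP
  [5,6] "sent" : N/S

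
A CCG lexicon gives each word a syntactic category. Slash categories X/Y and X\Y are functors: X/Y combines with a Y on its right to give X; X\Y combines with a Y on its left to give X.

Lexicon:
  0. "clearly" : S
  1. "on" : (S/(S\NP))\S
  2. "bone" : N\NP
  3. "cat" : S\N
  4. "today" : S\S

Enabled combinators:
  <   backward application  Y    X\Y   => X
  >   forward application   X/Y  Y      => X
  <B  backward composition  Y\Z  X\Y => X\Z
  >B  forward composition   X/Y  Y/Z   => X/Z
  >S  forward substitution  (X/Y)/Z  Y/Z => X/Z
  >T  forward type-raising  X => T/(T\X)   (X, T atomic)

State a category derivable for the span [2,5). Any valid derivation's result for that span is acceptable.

[0,5] S   >
  [0,2] S/(S\NP)   <
    [0,1] "clearly" : S
    [1,2] "on" : (S/(S\NP))\S
  [2,5] S\NP   <B
    [2,4] S\NP   <B
      [2,3] "bone" : N\NP
      [3,4] "cat" : S\N
    [4,5] "today" : S\S

S\NP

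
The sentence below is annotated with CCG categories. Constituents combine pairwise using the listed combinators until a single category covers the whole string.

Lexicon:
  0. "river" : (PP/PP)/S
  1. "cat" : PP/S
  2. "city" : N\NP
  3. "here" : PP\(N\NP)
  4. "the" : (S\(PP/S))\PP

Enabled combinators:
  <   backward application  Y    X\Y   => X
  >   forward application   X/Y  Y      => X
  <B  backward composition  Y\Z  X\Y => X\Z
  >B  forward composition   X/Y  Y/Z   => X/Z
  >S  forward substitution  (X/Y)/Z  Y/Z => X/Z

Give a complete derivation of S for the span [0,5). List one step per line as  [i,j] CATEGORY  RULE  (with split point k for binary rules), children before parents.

[0,1] (PP/PP)/S  lex  "river"
[1,2] PP/S  lex  "cat"
[0,2] PP/S  >S  k=1
[2,3] N\NP  lex  "city"
[3,4] PP\(N\NP)  lex  "here"
[2,4] PP  <  k=3
[4,5] (S\(PP/S))\PP  lex  "the"
[2,5] S\(PP/S)  <  k=4
[0,5] S  <  k=2

[0,5] S   <
  [0,2] PP/S   >S
    [0,1] "river" : (PP/PP)/S
    [1,2] "cat" : PP/S
  [2,5] S\(PP/S)   <
    [2,4] PP   <
      [2,3] "city" : N\NP
      [3,4] "here" : PP\(N\NP)
    [4,5] "the" : (S\(PP/S))\PP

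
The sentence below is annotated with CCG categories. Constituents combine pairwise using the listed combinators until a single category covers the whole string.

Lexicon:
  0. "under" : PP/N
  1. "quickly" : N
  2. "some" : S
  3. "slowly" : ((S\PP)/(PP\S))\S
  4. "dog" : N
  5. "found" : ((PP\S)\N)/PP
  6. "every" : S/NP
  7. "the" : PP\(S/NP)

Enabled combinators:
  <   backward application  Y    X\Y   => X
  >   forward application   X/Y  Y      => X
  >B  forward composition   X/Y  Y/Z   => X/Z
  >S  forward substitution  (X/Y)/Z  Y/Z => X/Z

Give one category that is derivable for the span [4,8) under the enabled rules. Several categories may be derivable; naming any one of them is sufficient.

PP\S

[0,8] S   <
  [0,2] PP   >
    [0,1] "under" : PP/N
    [1,2] "quickly" : N
  [2,8] S\PP   >
    [2,4] (S\PP)/(PP\S)   <
      [2,3] "some" : S
      [3,4] "slowly" : ((S\PP)/(PP\S))\S
    [4,8] PP\S   <
      [4,5] "dog" : N
      [5,8] (PP\S)\N   >
        [5,6] "found" : ((PP\S)\N)/PP
        [6,8] PP   <
          [6,7] "every" : S/NP
          [7,8] "the" : PP\(S/NP)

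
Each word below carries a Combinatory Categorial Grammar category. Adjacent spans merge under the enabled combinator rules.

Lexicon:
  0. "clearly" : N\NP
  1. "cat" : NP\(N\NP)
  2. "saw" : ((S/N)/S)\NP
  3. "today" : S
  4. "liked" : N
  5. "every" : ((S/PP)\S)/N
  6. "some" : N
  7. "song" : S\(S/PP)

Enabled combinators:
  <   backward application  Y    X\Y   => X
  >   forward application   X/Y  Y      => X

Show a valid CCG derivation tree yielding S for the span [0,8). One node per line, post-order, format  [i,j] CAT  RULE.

[0,1] N\NP  lex  "clearly"
[1,2] NP\(N\NP)  lex  "cat"
[0,2] NP  <  k=1
[2,3] ((S/N)/S)\NP  lex  "saw"
[0,3] (S/N)/S  <  k=2
[3,4] S  lex  "today"
[0,4] S/N  >  k=3
[4,5] N  lex  "liked"
[0,5] S  >  k=4
[5,6] ((S/PP)\S)/N  lex  "every"
[6,7] N  lex  "some"
[5,7] (S/PP)\S  >  k=6
[0,7] S/PP  <  k=5
[7,8] S\(S/PP)  lex  "song"
[0,8] S  <  k=7

[0,8] S   <
  [0,7] S/PP   <
    [0,5] S   >
      [0,4] S/N   >
        [0,3] (S/N)/S   <
          [0,2] NP   <
            [0,1] "clearly" : N\NP
            [1,2] "cat" : NP\(N\NP)
          [2,3] "saw" : ((S/N)/S)\NP
        [3,4] "today" : S
      [4,5] "liked" : N
    [5,7] (S/PP)\S   >
      [5,6] "every" : ((S/PP)\S)/N
      [6,7] "some" : N
  [7,8] "song" : S\(S/PP)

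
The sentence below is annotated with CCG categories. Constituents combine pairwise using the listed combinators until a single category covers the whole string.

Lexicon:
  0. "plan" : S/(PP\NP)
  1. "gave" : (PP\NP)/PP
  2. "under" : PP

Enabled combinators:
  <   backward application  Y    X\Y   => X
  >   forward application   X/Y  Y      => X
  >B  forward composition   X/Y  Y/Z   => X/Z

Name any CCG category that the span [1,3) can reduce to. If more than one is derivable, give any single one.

PP\NP

[0,3] S   >
  [0,1] "plan" : S/(PP\NP)
  [1,3] PP\NP   >
    [1,2] "gave" : (PP\NP)/PP
    [2,3] "under" : PP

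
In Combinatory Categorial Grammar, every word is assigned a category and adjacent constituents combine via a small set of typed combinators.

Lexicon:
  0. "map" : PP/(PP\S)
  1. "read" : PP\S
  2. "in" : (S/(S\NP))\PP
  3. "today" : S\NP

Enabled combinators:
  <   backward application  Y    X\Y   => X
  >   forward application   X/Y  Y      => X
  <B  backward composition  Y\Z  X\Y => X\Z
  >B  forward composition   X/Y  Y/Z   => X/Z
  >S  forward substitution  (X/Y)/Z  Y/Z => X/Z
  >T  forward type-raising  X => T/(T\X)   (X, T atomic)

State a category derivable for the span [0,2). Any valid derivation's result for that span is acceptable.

PP

[0,4] S   >
  [0,3] S/(S\NP)   <
    [0,2] PP   >
      [0,1] "map" : PP/(PP\S)
      [1,2] "read" : PP\S
    [2,3] "in" : (S/(S\NP))\PP
  [3,4] "today" : S\NP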